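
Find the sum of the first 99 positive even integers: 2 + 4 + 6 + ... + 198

Sum of first n even numbers = n(n+1)
= 99×100
= 9900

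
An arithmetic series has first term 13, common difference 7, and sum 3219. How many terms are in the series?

Using S = n/2 × [2a + (n-1)d]
3219 = n/2 × [2(13) + (n-1)(7)]
3219 = n/2 × [26 + 7n - 7]
6438 = n × [19 + 7n]
7n² + (19)n - 6438 = 0
Discriminant: Δ = (19)² - 4(7)(-6438) = 361 + 180264 = 180625
√Δ = 425
n = [-(19) + √Δ] / (2·7) = (-19 + 425) / 14 = 406 / 14 = 29
(The negative root is discarded since n must be a positive integer.)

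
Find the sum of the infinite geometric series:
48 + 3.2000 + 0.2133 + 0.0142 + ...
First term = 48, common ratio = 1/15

For |r| < 1, S = a / (1 - r)
S = 48 / (1 - (1/15))
S = 48 / (14/15)
S = 360/7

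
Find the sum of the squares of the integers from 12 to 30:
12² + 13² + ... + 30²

Use ∑_{k=1}^{n} k² = n(n+1)(2n+1)/6, then subtract the first 11 terms.
∑_{k=1}^{30} k² = 30×31×61/6 = 9455
∑_{k=1}^{11} k² = 11×12×23/6 = 506
∑_{k=12}^{30} k² = 9455 - 506 = 8949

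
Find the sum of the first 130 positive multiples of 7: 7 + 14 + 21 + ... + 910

Factor out 7: = 7(1 + 2 + ... + 130) = 7 × n(n+1)/2
= 7 × 130×131/2
= 7 × 8515
= 59605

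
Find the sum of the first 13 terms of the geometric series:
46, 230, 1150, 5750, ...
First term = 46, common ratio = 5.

Sₙ = a(1 - rⁿ) / (1 - r)
S_13 = 46(1 - 5^13) / (1 - 5)
S_13 = 46(1 - 1220703125) / (-4)
S_13 = 14038085926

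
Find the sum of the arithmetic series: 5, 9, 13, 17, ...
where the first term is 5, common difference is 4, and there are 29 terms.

Sₙ = n/2 × (first + last)
Last term = a + (n-1)d = 5 + (29-1)×4 = 117
S_29 = 29/2 × (5 + 117)
S_29 = 29/2 × 122 = 1769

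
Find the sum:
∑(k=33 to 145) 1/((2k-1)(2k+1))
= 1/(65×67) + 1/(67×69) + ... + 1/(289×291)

Partial fractions: 1/((2k-1)(2k+1)) = (1/2)[1/(2k-1) - 1/(2k+1)]
The series telescopes:
= (1/2)[1/65 - 1/291]
= 113/18915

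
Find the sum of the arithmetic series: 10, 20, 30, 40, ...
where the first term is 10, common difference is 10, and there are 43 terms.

Sₙ = n/2 × (first + last)
Last term = a + (n-1)d = 10 + (43-1)×10 = 430
S_43 = 43/2 × (10 + 430)
S_43 = 43/2 × 440 = 9460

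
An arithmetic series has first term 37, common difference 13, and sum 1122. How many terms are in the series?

Using S = n/2 × [2a + (n-1)d]
1122 = n/2 × [2(37) + (n-1)(13)]
1122 = n/2 × [74 + 13n - 13]
2244 = n × [61 + 13n]
13n² + (61)n - 2244 = 0
Discriminant: Δ = (61)² - 4(13)(-2244) = 3721 + 116688 = 120409
√Δ = 347
n = [-(61) + √Δ] / (2·13) = (-61 + 347) / 26 = 286 / 26 = 11
(The negative root is discarded since n must be a positive integer.)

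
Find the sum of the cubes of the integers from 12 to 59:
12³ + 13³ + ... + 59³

Use ∑_{k=1}^{n} k³ = [n(n+1)/2]², then subtract the first 11 terms.
∑_{k=1}^{59} k³ = [59×60/2]² = 1770² = 3132900
∑_{k=1}^{11} k³ = [11×12/2]² = 66² = 4356
∑_{k=12}^{59} k³ = 3132900 - 4356 = 3128544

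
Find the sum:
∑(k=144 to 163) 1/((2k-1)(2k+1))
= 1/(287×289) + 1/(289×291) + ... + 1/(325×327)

Partial fractions: 1/((2k-1)(2k+1)) = (1/2)[1/(2k-1) - 1/(2k+1)]
The series telescopes:
= (1/2)[1/287 - 1/327]
= 20/93849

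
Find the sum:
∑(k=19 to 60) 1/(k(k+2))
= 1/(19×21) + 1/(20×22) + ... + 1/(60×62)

Partial fractions: 1/(k(k+2)) = (1/2)[1/k - 1/(k+2)]
Telescoping leaves the first two and last two terms:
= (1/2)[1/19 + 1/20 - 1/61 - 1/62]
= 50379/1437160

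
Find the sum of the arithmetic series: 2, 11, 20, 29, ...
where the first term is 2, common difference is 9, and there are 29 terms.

Sₙ = n/2 × (first + last)
Last term = a + (n-1)d = 2 + (29-1)×9 = 254
S_29 = 29/2 × (2 + 254)
S_29 = 29/2 × 256 = 3712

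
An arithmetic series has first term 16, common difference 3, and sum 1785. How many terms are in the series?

Using S = n/2 × [2a + (n-1)d]
1785 = n/2 × [2(16) + (n-1)(3)]
1785 = n/2 × [32 + 3n - 3]
3570 = n × [29 + 3n]
3n² + (29)n - 3570 = 0
Discriminant: Δ = (29)² - 4(3)(-3570) = 841 + 42840 = 43681
√Δ = 209
n = [-(29) + √Δ] / (2·3) = (-29 + 209) / 6 = 180 / 6 = 30
(The negative root is discarded since n must be a positive integer.)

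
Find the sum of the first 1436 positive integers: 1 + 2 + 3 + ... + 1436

Formula: ∑k = n(n+1)/2
= 1436×1437/2
= 2063532/2
= 1031766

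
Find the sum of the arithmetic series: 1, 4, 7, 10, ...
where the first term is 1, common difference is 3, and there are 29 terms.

Sₙ = n/2 × (first + last)
Last term = a + (n-1)d = 1 + (29-1)×3 = 85
S_29 = 29/2 × (1 + 85)
S_29 = 29/2 × 86 = 1247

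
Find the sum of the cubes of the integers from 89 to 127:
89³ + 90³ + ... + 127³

Use ∑_{k=1}^{n} k³ = [n(n+1)/2]², then subtract the first 88 terms.
∑_{k=1}^{127} k³ = [127×128/2]² = 8128² = 66064384
∑_{k=1}^{88} k³ = [88×89/2]² = 3916² = 15335056
∑_{k=89}^{127} k³ = 66064384 - 15335056 = 50729328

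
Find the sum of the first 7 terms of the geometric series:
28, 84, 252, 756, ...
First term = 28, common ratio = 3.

Sₙ = a(1 - rⁿ) / (1 - r)
S_7 = 28(1 - 3^7) / (1 - 3)
S_7 = 28(1 - 2187) / (-2)
S_7 = 30604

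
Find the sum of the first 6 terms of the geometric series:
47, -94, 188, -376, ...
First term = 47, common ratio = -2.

Sₙ = a(1 - rⁿ) / (1 - r)
S_6 = 47(1 - (-2)^6) / (1 - (-2))
S_6 = 47(1 - 64) / (3)
S_6 = -987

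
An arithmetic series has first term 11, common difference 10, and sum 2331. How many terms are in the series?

Using S = n/2 × [2a + (n-1)d]
2331 = n/2 × [2(11) + (n-1)(10)]
2331 = n/2 × [22 + 10n - 10]
4662 = n × [12 + 10n]
10n² + (12)n - 4662 = 0
Discriminant: Δ = (12)² - 4(10)(-4662) = 144 + 186480 = 186624
√Δ = 432
n = [-(12) + √Δ] / (2·10) = (-12 + 432) / 20 = 420 / 20 = 21
(The negative root is discarded since n must be a positive integer.)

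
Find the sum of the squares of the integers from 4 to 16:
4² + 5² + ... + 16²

Use ∑_{k=1}^{n} k² = n(n+1)(2n+1)/6, then subtract the first 3 terms.
∑_{k=1}^{16} k² = 16×17×33/6 = 1496
∑_{k=1}^{3} k² = 3×4×7/6 = 14
∑_{k=4}^{16} k² = 1496 - 14 = 1482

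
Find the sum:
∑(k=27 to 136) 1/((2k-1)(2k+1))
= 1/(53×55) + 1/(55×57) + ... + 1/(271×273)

Partial fractions: 1/((2k-1)(2k+1)) = (1/2)[1/(2k-1) - 1/(2k+1)]
The series telescopes:
= (1/2)[1/53 - 1/273]
= 110/14469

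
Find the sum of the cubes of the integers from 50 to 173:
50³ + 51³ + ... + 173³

Use ∑_{k=1}^{n} k³ = [n(n+1)/2]², then subtract the first 49 terms.
∑_{k=1}^{173} k³ = [173×174/2]² = 15051² = 226532601
∑_{k=1}^{49} k³ = [49×50/2]² = 1225² = 1500625
∑_{k=50}^{173} k³ = 226532601 - 1500625 = 225031976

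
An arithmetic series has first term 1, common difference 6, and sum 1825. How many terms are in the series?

Using S = n/2 × [2a + (n-1)d]
1825 = n/2 × [2(1) + (n-1)(6)]
1825 = n/2 × [2 + 6n - 6]
3650 = n × [-4 + 6n]
6n² + (-4)n - 3650 = 0
Discriminant: Δ = (-4)² - 4(6)(-3650) = 16 + 87600 = 87616
√Δ = 296
n = [-(-4) + √Δ] / (2·6) = (4 + 296) / 12 = 300 / 12 = 25
(The negative root is discarded since n must be a positive integer.)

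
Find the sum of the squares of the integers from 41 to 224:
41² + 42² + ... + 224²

Use ∑_{k=1}^{n} k² = n(n+1)(2n+1)/6, then subtract the first 40 terms.
∑_{k=1}^{224} k² = 224×225×449/6 = 3771600
∑_{k=1}^{40} k² = 40×41×81/6 = 22140
∑_{k=41}^{224} k² = 3771600 - 22140 = 3749460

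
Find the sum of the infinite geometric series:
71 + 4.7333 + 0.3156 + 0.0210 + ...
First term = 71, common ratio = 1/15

For |r| < 1, S = a / (1 - r)
S = 71 / (1 - (1/15))
S = 71 / (14/15)
S = 1065/14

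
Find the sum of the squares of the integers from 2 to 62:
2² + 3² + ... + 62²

Use ∑_{k=1}^{n} k² = n(n+1)(2n+1)/6, then subtract the first 1 terms.
∑_{k=1}^{62} k² = 62×63×125/6 = 81375
∑_{k=1}^{1} k² = 1×2×3/6 = 1
∑_{k=2}^{62} k² = 81375 - 1 = 81374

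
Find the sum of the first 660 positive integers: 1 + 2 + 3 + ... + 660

Formula: ∑k = n(n+1)/2
= 660×661/2
= 436260/2
= 218130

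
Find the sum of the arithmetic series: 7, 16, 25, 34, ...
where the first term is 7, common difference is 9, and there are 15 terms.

Sₙ = n/2 × (first + last)
Last term = a + (n-1)d = 7 + (15-1)×9 = 133
S_15 = 15/2 × (7 + 133)
S_15 = 15/2 × 140 = 1050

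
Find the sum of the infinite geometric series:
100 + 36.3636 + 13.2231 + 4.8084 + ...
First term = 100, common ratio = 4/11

For |r| < 1, S = a / (1 - r)
S = 100 / (1 - (4/11))
S = 100 / (7/11)
S = 1100/7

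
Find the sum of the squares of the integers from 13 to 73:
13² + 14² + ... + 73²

Use ∑_{k=1}^{n} k² = n(n+1)(2n+1)/6, then subtract the first 12 terms.
∑_{k=1}^{73} k² = 73×74×147/6 = 132349
∑_{k=1}^{12} k² = 12×13×25/6 = 650
∑_{k=13}^{73} k² = 132349 - 650 = 131699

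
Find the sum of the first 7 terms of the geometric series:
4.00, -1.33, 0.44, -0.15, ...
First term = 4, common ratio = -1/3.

Sₙ = a(1 - rⁿ) / (1 - r)
S_7 = 4(1 - (-1/3)^7) / (1 - (-1/3))
S_7 = 4(1 - (-1/2187)) / (4/3)
S_7 = 2188/729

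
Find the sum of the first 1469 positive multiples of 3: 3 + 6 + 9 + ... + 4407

Factor out 3: = 3(1 + 2 + ... + 1469) = 3 × n(n+1)/2
= 3 × 1469×1470/2
= 3 × 1079715
= 3239145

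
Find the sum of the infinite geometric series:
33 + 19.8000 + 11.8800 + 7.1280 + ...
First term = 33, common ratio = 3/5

For |r| < 1, S = a / (1 - r)
S = 33 / (1 - (3/5))
S = 33 / (2/5)
S = 165/2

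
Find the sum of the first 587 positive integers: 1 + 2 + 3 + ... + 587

Formula: ∑k = n(n+1)/2
= 587×588/2
= 345156/2
= 172578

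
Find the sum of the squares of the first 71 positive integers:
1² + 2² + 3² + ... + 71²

Formula: ∑k² = n(n+1)(2n+1)/6
= 71×72×143/6
= 731016/6
= 121836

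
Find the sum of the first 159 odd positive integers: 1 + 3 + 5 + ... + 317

Sum of first n odd numbers = n²
= 159²
= 25281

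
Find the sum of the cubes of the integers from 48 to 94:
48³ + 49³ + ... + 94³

Use ∑_{k=1}^{n} k³ = [n(n+1)/2]², then subtract the first 47 terms.
∑_{k=1}^{94} k³ = [94×95/2]² = 4465² = 19936225
∑_{k=1}^{47} k³ = [47×48/2]² = 1128² = 1272384
∑_{k=48}^{94} k³ = 19936225 - 1272384 = 18663841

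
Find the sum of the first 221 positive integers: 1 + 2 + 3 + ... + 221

Formula: ∑k = n(n+1)/2
= 221×222/2
= 49062/2
= 24531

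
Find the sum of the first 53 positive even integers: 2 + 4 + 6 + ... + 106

Sum of first n even numbers = n(n+1)
= 53×54
= 2862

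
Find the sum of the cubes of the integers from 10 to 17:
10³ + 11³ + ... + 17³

Use ∑_{k=1}^{n} k³ = [n(n+1)/2]², then subtract the first 9 terms.
∑_{k=1}^{17} k³ = [17×18/2]² = 153² = 23409
∑_{k=1}^{9} k³ = [9×10/2]² = 45² = 2025
∑_{k=10}^{17} k³ = 23409 - 2025 = 21384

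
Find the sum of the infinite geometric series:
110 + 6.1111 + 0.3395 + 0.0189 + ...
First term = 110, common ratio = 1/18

For |r| < 1, S = a / (1 - r)
S = 110 / (1 - (1/18))
S = 110 / (17/18)
S = 1980/17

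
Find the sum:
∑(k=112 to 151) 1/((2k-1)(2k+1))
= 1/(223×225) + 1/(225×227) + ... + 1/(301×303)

Partial fractions: 1/((2k-1)(2k+1)) = (1/2)[1/(2k-1) - 1/(2k+1)]
The series telescopes:
= (1/2)[1/223 - 1/303]
= 40/67569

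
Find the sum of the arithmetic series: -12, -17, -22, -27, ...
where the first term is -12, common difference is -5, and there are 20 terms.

Sₙ = n/2 × (first + last)
Last term = a + (n-1)d = -12 + (20-1)×(-5) = -107
S_20 = 20/2 × (-12 + (-107))
S_20 = 20/2 × (-119) = -1190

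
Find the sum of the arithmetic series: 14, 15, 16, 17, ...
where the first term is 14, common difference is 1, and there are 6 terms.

Sₙ = n/2 × (first + last)
Last term = a + (n-1)d = 14 + (6-1)×1 = 19
S_6 = 6/2 × (14 + 19)
S_6 = 6/2 × 33 = 99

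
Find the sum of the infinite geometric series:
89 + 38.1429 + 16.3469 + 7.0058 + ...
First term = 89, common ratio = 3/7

For |r| < 1, S = a / (1 - r)
S = 89 / (1 - (3/7))
S = 89 / (4/7)
S = 623/4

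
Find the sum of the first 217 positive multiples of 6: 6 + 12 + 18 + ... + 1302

Factor out 6: = 6(1 + 2 + ... + 217) = 6 × n(n+1)/2
= 6 × 217×218/2
= 6 × 23653
= 141918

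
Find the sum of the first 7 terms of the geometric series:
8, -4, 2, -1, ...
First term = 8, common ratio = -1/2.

Sₙ = a(1 - rⁿ) / (1 - r)
S_7 = 8(1 - (-1/2)^7) / (1 - (-1/2))
S_7 = 8(1 - (-1/128)) / (3/2)
S_7 = 43/8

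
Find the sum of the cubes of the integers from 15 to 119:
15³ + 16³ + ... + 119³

Use ∑_{k=1}^{n} k³ = [n(n+1)/2]², then subtract the first 14 terms.
∑_{k=1}^{119} k³ = [119×120/2]² = 7140² = 50979600
∑_{k=1}^{14} k³ = [14×15/2]² = 105² = 11025
∑_{k=15}^{119} k³ = 50979600 - 11025 = 50968575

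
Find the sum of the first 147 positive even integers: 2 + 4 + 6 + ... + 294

Sum of first n even numbers = n(n+1)
= 147×148
= 21756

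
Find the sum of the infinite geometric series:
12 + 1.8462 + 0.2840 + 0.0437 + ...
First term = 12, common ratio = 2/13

For |r| < 1, S = a / (1 - r)
S = 12 / (1 - (2/13))
S = 12 / (11/13)
S = 156/11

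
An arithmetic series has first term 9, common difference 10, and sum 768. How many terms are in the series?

Using S = n/2 × [2a + (n-1)d]
768 = n/2 × [2(9) + (n-1)(10)]
768 = n/2 × [18 + 10n - 10]
1536 = n × [8 + 10n]
10n² + (8)n - 1536 = 0
Discriminant: Δ = (8)² - 4(10)(-1536) = 64 + 61440 = 61504
√Δ = 248
n = [-(8) + √Δ] / (2·10) = (-8 + 248) / 20 = 240 / 20 = 12
(The negative root is discarded since n must be a positive integer.)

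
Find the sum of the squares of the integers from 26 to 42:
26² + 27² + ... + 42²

Use ∑_{k=1}^{n} k² = n(n+1)(2n+1)/6, then subtract the first 25 terms.
∑_{k=1}^{42} k² = 42×43×85/6 = 25585
∑_{k=1}^{25} k² = 25×26×51/6 = 5525
∑_{k=26}^{42} k² = 25585 - 5525 = 20060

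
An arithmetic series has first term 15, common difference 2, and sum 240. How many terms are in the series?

Using S = n/2 × [2a + (n-1)d]
240 = n/2 × [2(15) + (n-1)(2)]
240 = n/2 × [30 + 2n - 2]
480 = n × [28 + 2n]
2n² + (28)n - 480 = 0
Discriminant: Δ = (28)² - 4(2)(-480) = 784 + 3840 = 4624
√Δ = 68
n = [-(28) + √Δ] / (2·2) = (-28 + 68) / 4 = 40 / 4 = 10
(The negative root is discarded since n must be a positive integer.)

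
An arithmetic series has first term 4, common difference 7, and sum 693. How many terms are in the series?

Using S = n/2 × [2a + (n-1)d]
693 = n/2 × [2(4) + (n-1)(7)]
693 = n/2 × [8 + 7n - 7]
1386 = n × [1 + 7n]
7n² + (1)n - 1386 = 0
Discriminant: Δ = (1)² - 4(7)(-1386) = 1 + 38808 = 38809
√Δ = 197
n = [-(1) + √Δ] / (2·7) = (-1 + 197) / 14 = 196 / 14 = 14
(The negative root is discarded since n must be a positive integer.)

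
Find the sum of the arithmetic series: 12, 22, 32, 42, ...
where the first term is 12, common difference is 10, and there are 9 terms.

Sₙ = n/2 × (first + last)
Last term = a + (n-1)d = 12 + (9-1)×10 = 92
S_9 = 9/2 × (12 + 92)
S_9 = 9/2 × 104 = 468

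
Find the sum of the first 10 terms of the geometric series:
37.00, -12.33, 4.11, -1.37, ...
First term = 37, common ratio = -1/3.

Sₙ = a(1 - rⁿ) / (1 - r)
S_10 = 37(1 - (-1/3)^10) / (1 - (-1/3))
S_10 = 37(1 - (1/59049)) / (4/3)
S_10 = 546194/19683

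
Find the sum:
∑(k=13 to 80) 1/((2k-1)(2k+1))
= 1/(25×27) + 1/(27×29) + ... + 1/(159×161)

Partial fractions: 1/((2k-1)(2k+1)) = (1/2)[1/(2k-1) - 1/(2k+1)]
The series telescopes:
= (1/2)[1/25 - 1/161]
= 68/4025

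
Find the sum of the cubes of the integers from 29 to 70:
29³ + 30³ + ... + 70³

Use ∑_{k=1}^{n} k³ = [n(n+1)/2]², then subtract the first 28 terms.
∑_{k=1}^{70} k³ = [70×71/2]² = 2485² = 6175225
∑_{k=1}^{28} k³ = [28×29/2]² = 406² = 164836
∑_{k=29}^{70} k³ = 6175225 - 164836 = 6010389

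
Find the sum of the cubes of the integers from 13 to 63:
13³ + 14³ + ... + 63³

Use ∑_{k=1}^{n} k³ = [n(n+1)/2]², then subtract the first 12 terms.
∑_{k=1}^{63} k³ = [63×64/2]² = 2016² = 4064256
∑_{k=1}^{12} k³ = [12×13/2]² = 78² = 6084
∑_{k=13}^{63} k³ = 4064256 - 6084 = 4058172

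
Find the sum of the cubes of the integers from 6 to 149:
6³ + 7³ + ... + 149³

Use ∑_{k=1}^{n} k³ = [n(n+1)/2]², then subtract the first 5 terms.
∑_{k=1}^{149} k³ = [149×150/2]² = 11175² = 124880625
∑_{k=1}^{5} k³ = [5×6/2]² = 15² = 225
∑_{k=6}^{149} k³ = 124880625 - 225 = 124880400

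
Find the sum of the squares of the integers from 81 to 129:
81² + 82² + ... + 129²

Use ∑_{k=1}^{n} k² = n(n+1)(2n+1)/6, then subtract the first 80 terms.
∑_{k=1}^{129} k² = 129×130×259/6 = 723905
∑_{k=1}^{80} k² = 80×81×161/6 = 173880
∑_{k=81}^{129} k² = 723905 - 173880 = 550025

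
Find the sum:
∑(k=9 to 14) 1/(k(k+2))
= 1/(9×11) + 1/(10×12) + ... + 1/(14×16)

Partial fractions: 1/(k(k+2)) = (1/2)[1/k - 1/(k+2)]
Telescoping leaves the first two and last two terms:
= (1/2)[1/9 + 1/10 - 1/15 - 1/16]
= 59/1440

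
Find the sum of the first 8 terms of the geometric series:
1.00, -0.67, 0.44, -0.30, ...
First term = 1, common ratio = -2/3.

Sₙ = a(1 - rⁿ) / (1 - r)
S_8 = 1(1 - (-2/3)^8) / (1 - (-2/3))
S_8 = 1(1 - (256/6561)) / (5/3)
S_8 = 1261/2187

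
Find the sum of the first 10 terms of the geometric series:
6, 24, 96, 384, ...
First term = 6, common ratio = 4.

Sₙ = a(1 - rⁿ) / (1 - r)
S_10 = 6(1 - 4^10) / (1 - 4)
S_10 = 6(1 - 1048576) / (-3)
S_10 = 2097150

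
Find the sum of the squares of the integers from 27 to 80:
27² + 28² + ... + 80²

Use ∑_{k=1}^{n} k² = n(n+1)(2n+1)/6, then subtract the first 26 terms.
∑_{k=1}^{80} k² = 80×81×161/6 = 173880
∑_{k=1}^{26} k² = 26×27×53/6 = 6201
∑_{k=27}^{80} k² = 173880 - 6201 = 167679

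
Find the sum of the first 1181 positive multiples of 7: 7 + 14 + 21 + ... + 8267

Factor out 7: = 7(1 + 2 + ... + 1181) = 7 × n(n+1)/2
= 7 × 1181×1182/2
= 7 × 697971
= 4885797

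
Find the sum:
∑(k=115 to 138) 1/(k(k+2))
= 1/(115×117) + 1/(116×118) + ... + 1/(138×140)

Partial fractions: 1/(k(k+2)) = (1/2)[1/k - 1/(k+2)]
Telescoping leaves the first two and last two terms:
= (1/2)[1/115 + 1/116 - 1/139 - 1/140]
= 3867/2595964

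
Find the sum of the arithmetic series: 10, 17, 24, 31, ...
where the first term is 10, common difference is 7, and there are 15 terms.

Sₙ = n/2 × (first + last)
Last term = a + (n-1)d = 10 + (15-1)×7 = 108
S_15 = 15/2 × (10 + 108)
S_15 = 15/2 × 118 = 885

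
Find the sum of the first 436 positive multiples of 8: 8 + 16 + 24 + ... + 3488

Factor out 8: = 8(1 + 2 + ... + 436) = 8 × n(n+1)/2
= 8 × 436×437/2
= 8 × 95266
= 762128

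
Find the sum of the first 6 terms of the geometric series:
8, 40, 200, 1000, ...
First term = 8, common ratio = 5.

Sₙ = a(1 - rⁿ) / (1 - r)
S_6 = 8(1 - 5^6) / (1 - 5)
S_6 = 8(1 - 15625) / (-4)
S_6 = 31248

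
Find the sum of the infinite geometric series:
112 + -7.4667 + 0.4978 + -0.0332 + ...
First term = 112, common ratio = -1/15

For |r| < 1, S = a / (1 - r)
S = 112 / (1 - (-1/15))
S = 112 / (16/15)
S = 105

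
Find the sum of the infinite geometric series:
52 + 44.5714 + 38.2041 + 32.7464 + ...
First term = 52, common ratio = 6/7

For |r| < 1, S = a / (1 - r)
S = 52 / (1 - (6/7))
S = 52 / (1/7)
S = 364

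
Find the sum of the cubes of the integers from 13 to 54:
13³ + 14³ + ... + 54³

Use ∑_{k=1}^{n} k³ = [n(n+1)/2]², then subtract the first 12 terms.
∑_{k=1}^{54} k³ = [54×55/2]² = 1485² = 2205225
∑_{k=1}^{12} k³ = [12×13/2]² = 78² = 6084
∑_{k=13}^{54} k³ = 2205225 - 6084 = 2199141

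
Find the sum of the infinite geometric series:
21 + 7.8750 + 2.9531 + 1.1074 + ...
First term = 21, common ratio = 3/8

For |r| < 1, S = a / (1 - r)
S = 21 / (1 - (3/8))
S = 21 / (5/8)
S = 168/5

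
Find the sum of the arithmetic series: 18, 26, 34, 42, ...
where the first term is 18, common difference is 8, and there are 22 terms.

Sₙ = n/2 × (first + last)
Last term = a + (n-1)d = 18 + (22-1)×8 = 186
S_22 = 22/2 × (18 + 186)
S_22 = 22/2 × 204 = 2244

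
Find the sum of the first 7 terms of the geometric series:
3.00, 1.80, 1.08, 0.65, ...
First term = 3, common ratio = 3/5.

Sₙ = a(1 - rⁿ) / (1 - r)
S_7 = 3(1 - (3/5)^7) / (1 - (3/5))
S_7 = 3(1 - (2187/78125)) / (2/5)
S_7 = 113907/15625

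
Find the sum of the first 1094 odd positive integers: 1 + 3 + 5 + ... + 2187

Sum of first n odd numbers = n²
= 1094²
= 1196836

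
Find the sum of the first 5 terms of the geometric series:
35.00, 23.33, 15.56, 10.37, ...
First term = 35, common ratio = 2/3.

Sₙ = a(1 - rⁿ) / (1 - r)
S_5 = 35(1 - (2/3)^5) / (1 - (2/3))
S_5 = 35(1 - (32/243)) / (1/3)
S_5 = 7385/81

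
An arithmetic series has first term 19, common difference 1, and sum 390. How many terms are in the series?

Using S = n/2 × [2a + (n-1)d]
390 = n/2 × [2(19) + (n-1)(1)]
390 = n/2 × [38 + 1n - 1]
780 = n × [37 + 1n]
1n² + (37)n - 780 = 0
Discriminant: Δ = (37)² - 4(1)(-780) = 1369 + 3120 = 4489
√Δ = 67
n = [-(37) + √Δ] / (2·1) = (-37 + 67) / 2 = 30 / 2 = 15
(The negative root is discarded since n must be a positive integer.)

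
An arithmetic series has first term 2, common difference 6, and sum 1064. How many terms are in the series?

Using S = n/2 × [2a + (n-1)d]
1064 = n/2 × [2(2) + (n-1)(6)]
1064 = n/2 × [4 + 6n - 6]
2128 = n × [-2 + 6n]
6n² + (-2)n - 2128 = 0
Discriminant: Δ = (-2)² - 4(6)(-2128) = 4 + 51072 = 51076
√Δ = 226
n = [-(-2) + √Δ] / (2·6) = (2 + 226) / 12 = 228 / 12 = 19
(The negative root is discarded since n must be a positive integer.)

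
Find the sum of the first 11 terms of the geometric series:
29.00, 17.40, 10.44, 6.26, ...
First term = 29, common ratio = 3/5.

Sₙ = a(1 - rⁿ) / (1 - r)
S_11 = 29(1 - (3/5)^11) / (1 - (3/5))
S_11 = 29(1 - (177147/48828125)) / (2/5)
S_11 = 705439181/9765625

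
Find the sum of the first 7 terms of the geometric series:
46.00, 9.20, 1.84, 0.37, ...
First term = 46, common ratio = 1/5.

Sₙ = a(1 - rⁿ) / (1 - r)
S_7 = 46(1 - (1/5)^7) / (1 - (1/5))
S_7 = 46(1 - (1/78125)) / (4/5)
S_7 = 898426/15625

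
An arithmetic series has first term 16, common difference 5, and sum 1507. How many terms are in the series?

Using S = n/2 × [2a + (n-1)d]
1507 = n/2 × [2(16) + (n-1)(5)]
1507 = n/2 × [32 + 5n - 5]
3014 = n × [27 + 5n]
5n² + (27)n - 3014 = 0
Discriminant: Δ = (27)² - 4(5)(-3014) = 729 + 60280 = 61009
√Δ = 247
n = [-(27) + √Δ] / (2·5) = (-27 + 247) / 10 = 220 / 10 = 22
(The negative root is discarded since n must be a positive integer.)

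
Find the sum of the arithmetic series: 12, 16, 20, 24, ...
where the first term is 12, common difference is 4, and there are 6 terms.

Sₙ = n/2 × (first + last)
Last term = a + (n-1)d = 12 + (6-1)×4 = 32
S_6 = 6/2 × (12 + 32)
S_6 = 6/2 × 44 = 132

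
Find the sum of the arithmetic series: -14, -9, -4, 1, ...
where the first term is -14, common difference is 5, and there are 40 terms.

Sₙ = n/2 × (first + last)
Last term = a + (n-1)d = -14 + (40-1)×5 = 181
S_40 = 40/2 × (-14 + 181)
S_40 = 40/2 × 167 = 3340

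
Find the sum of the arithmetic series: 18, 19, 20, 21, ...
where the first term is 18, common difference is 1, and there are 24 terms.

Sₙ = n/2 × (first + last)
Last term = a + (n-1)d = 18 + (24-1)×1 = 41
S_24 = 24/2 × (18 + 41)
S_24 = 24/2 × 59 = 708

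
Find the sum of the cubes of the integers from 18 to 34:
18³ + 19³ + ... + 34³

Use ∑_{k=1}^{n} k³ = [n(n+1)/2]², then subtract the first 17 terms.
∑_{k=1}^{34} k³ = [34×35/2]² = 595² = 354025
∑_{k=1}^{17} k³ = [17×18/2]² = 153² = 23409
∑_{k=18}^{34} k³ = 354025 - 23409 = 330616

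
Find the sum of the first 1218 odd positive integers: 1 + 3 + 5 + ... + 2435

Sum of first n odd numbers = n²
= 1218²
= 1483524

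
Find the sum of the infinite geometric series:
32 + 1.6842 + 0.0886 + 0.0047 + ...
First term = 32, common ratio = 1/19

For |r| < 1, S = a / (1 - r)
S = 32 / (1 - (1/19))
S = 32 / (18/19)
S = 304/9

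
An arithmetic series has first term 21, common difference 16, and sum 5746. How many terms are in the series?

Using S = n/2 × [2a + (n-1)d]
5746 = n/2 × [2(21) + (n-1)(16)]
5746 = n/2 × [42 + 16n - 16]
11492 = n × [26 + 16n]
16n² + (26)n - 11492 = 0
Discriminant: Δ = (26)² - 4(16)(-11492) = 676 + 735488 = 736164
√Δ = 858
n = [-(26) + √Δ] / (2·16) = (-26 + 858) / 32 = 832 / 32 = 26
(The negative root is discarded since n must be a positive integer.)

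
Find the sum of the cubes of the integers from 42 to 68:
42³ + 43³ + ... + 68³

Use ∑_{k=1}^{n} k³ = [n(n+1)/2]², then subtract the first 41 terms.
∑_{k=1}^{68} k³ = [68×69/2]² = 2346² = 5503716
∑_{k=1}^{41} k³ = [41×42/2]² = 861² = 741321
∑_{k=42}^{68} k³ = 5503716 - 741321 = 4762395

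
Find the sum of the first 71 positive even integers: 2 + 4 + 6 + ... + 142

Sum of first n even numbers = n(n+1)
= 71×72
= 5112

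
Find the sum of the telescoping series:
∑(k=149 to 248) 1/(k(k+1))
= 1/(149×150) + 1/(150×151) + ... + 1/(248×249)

Partial fractions: 1/(k(k+1)) = 1/k - 1/(k+1)
The series telescopes:
= (1/149 - 1/150) + (1/150 - 1/151) + ... + (1/248 - 1/249)
= 1/149 - 1/249
= 100/37101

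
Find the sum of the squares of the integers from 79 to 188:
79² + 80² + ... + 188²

Use ∑_{k=1}^{n} k² = n(n+1)(2n+1)/6, then subtract the first 78 terms.
∑_{k=1}^{188} k² = 188×189×377/6 = 2232594
∑_{k=1}^{78} k² = 78×79×157/6 = 161239
∑_{k=79}^{188} k² = 2232594 - 161239 = 2071355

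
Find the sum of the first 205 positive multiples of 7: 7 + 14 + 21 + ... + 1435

Factor out 7: = 7(1 + 2 + ... + 205) = 7 × n(n+1)/2
= 7 × 205×206/2
= 7 × 21115
= 147805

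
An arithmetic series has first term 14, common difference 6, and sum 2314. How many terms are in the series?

Using S = n/2 × [2a + (n-1)d]
2314 = n/2 × [2(14) + (n-1)(6)]
2314 = n/2 × [28 + 6n - 6]
4628 = n × [22 + 6n]
6n² + (22)n - 4628 = 0
Discriminant: Δ = (22)² - 4(6)(-4628) = 484 + 111072 = 111556
√Δ = 334
n = [-(22) + √Δ] / (2·6) = (-22 + 334) / 12 = 312 / 12 = 26
(The negative root is discarded since n must be a positive integer.)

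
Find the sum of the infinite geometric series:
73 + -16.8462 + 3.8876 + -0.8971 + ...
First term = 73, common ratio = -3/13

For |r| < 1, S = a / (1 - r)
S = 73 / (1 - (-3/13))
S = 73 / (16/13)
S = 949/16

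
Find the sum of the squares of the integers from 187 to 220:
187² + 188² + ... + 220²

Use ∑_{k=1}^{n} k² = n(n+1)(2n+1)/6, then subtract the first 186 terms.
∑_{k=1}^{220} k² = 220×221×441/6 = 3573570
∑_{k=1}^{186} k² = 186×187×373/6 = 2162281
∑_{k=187}^{220} k² = 3573570 - 2162281 = 1411289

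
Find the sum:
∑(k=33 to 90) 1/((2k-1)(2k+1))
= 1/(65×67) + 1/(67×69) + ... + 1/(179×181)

Partial fractions: 1/((2k-1)(2k+1)) = (1/2)[1/(2k-1) - 1/(2k+1)]
The series telescopes:
= (1/2)[1/65 - 1/181]
= 58/11765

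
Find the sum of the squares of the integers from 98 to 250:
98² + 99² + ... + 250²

Use ∑_{k=1}^{n} k² = n(n+1)(2n+1)/6, then subtract the first 97 terms.
∑_{k=1}^{250} k² = 250×251×501/6 = 5239625
∑_{k=1}^{97} k² = 97×98×195/6 = 308945
∑_{k=98}^{250} k² = 5239625 - 308945 = 4930680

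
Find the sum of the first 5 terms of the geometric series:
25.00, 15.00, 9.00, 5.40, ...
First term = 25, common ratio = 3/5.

Sₙ = a(1 - rⁿ) / (1 - r)
S_5 = 25(1 - (3/5)^5) / (1 - (3/5))
S_5 = 25(1 - (243/3125)) / (2/5)
S_5 = 1441/25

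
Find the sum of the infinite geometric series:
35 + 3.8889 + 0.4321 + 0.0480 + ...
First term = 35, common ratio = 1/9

For |r| < 1, S = a / (1 - r)
S = 35 / (1 - (1/9))
S = 35 / (8/9)
S = 315/8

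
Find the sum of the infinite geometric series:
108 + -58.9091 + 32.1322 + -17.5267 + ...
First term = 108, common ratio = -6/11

For |r| < 1, S = a / (1 - r)
S = 108 / (1 - (-6/11))
S = 108 / (17/11)
S = 1188/17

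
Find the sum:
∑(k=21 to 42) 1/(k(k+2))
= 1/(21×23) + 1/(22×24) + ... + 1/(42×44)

Partial fractions: 1/(k(k+2)) = (1/2)[1/k - 1/(k+2)]
Telescoping leaves the first two and last two terms:
= (1/2)[1/21 + 1/22 - 1/43 - 1/44]
= 1871/79464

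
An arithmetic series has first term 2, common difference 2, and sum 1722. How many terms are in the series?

Using S = n/2 × [2a + (n-1)d]
1722 = n/2 × [2(2) + (n-1)(2)]
1722 = n/2 × [4 + 2n - 2]
3444 = n × [2 + 2n]
2n² + (2)n - 3444 = 0
Discriminant: Δ = (2)² - 4(2)(-3444) = 4 + 27552 = 27556
√Δ = 166
n = [-(2) + √Δ] / (2·2) = (-2 + 166) / 4 = 164 / 4 = 41
(The negative root is discarded since n must be a positive integer.)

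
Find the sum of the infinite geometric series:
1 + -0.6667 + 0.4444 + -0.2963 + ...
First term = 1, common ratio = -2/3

For |r| < 1, S = a / (1 - r)
S = 1 / (1 - (-2/3))
S = 1 / (5/3)
S = 3/5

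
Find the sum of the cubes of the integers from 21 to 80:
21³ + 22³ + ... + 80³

Use ∑_{k=1}^{n} k³ = [n(n+1)/2]², then subtract the first 20 terms.
∑_{k=1}^{80} k³ = [80×81/2]² = 3240² = 10497600
∑_{k=1}^{20} k³ = [20×21/2]² = 210² = 44100
∑_{k=21}^{80} k³ = 10497600 - 44100 = 10453500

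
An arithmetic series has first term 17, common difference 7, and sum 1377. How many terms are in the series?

Using S = n/2 × [2a + (n-1)d]
1377 = n/2 × [2(17) + (n-1)(7)]
1377 = n/2 × [34 + 7n - 7]
2754 = n × [27 + 7n]
7n² + (27)n - 2754 = 0
Discriminant: Δ = (27)² - 4(7)(-2754) = 729 + 77112 = 77841
√Δ = 279
n = [-(27) + √Δ] / (2·7) = (-27 + 279) / 14 = 252 / 14 = 18
(The negative root is discarded since n must be a positive integer.)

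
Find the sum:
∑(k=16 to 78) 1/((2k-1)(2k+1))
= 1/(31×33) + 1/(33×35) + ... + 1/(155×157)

Partial fractions: 1/((2k-1)(2k+1)) = (1/2)[1/(2k-1) - 1/(2k+1)]
The series telescopes:
= (1/2)[1/31 - 1/157]
= 63/4867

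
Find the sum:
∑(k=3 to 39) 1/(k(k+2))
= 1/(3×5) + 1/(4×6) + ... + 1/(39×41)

Partial fractions: 1/(k(k+2)) = (1/2)[1/k - 1/(k+2)]
Telescoping leaves the first two and last two terms:
= (1/2)[1/3 + 1/4 - 1/40 - 1/41]
= 2627/9840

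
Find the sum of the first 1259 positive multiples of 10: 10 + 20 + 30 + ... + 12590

Factor out 10: = 10(1 + 2 + ... + 1259) = 10 × n(n+1)/2
= 10 × 1259×1260/2
= 10 × 793170
= 7931700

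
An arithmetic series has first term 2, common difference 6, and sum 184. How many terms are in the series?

Using S = n/2 × [2a + (n-1)d]
184 = n/2 × [2(2) + (n-1)(6)]
184 = n/2 × [4 + 6n - 6]
368 = n × [-2 + 6n]
6n² + (-2)n - 368 = 0
Discriminant: Δ = (-2)² - 4(6)(-368) = 4 + 8832 = 8836
√Δ = 94
n = [-(-2) + √Δ] / (2·6) = (2 + 94) / 12 = 96 / 12 = 8
(The negative root is discarded since n must be a positive integer.)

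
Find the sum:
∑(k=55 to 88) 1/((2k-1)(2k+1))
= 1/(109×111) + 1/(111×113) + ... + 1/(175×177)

Partial fractions: 1/((2k-1)(2k+1)) = (1/2)[1/(2k-1) - 1/(2k+1)]
The series telescopes:
= (1/2)[1/109 - 1/177]
= 34/19293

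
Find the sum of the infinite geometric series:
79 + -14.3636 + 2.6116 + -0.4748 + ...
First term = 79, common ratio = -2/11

For |r| < 1, S = a / (1 - r)
S = 79 / (1 - (-2/11))
S = 79 / (13/11)
S = 869/13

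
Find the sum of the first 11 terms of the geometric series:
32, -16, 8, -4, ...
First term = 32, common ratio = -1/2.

Sₙ = a(1 - rⁿ) / (1 - r)
S_11 = 32(1 - (-1/2)^11) / (1 - (-1/2))
S_11 = 32(1 - (-1/2048)) / (3/2)
S_11 = 683/32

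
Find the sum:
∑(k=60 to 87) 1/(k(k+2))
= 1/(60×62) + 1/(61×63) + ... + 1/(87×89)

Partial fractions: 1/(k(k+2)) = (1/2)[1/k - 1/(k+2)]
Telescoping leaves the first two and last two terms:
= (1/2)[1/60 + 1/61 - 1/88 - 1/89]
= 74963/14332560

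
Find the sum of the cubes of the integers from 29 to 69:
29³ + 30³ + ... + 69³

Use ∑_{k=1}^{n} k³ = [n(n+1)/2]², then subtract the first 28 terms.
∑_{k=1}^{69} k³ = [69×70/2]² = 2415² = 5832225
∑_{k=1}^{28} k³ = [28×29/2]² = 406² = 164836
∑_{k=29}^{69} k³ = 5832225 - 164836 = 5667389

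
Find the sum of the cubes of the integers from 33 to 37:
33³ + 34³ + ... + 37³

Use ∑_{k=1}^{n} k³ = [n(n+1)/2]², then subtract the first 32 terms.
∑_{k=1}^{37} k³ = [37×38/2]² = 703² = 494209
∑_{k=1}^{32} k³ = [32×33/2]² = 528² = 278784
∑_{k=33}^{37} k³ = 494209 - 278784 = 215425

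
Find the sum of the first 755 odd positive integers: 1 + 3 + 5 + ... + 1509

Sum of first n odd numbers = n²
= 755²
= 570025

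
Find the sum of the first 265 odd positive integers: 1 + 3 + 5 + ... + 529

Sum of first n odd numbers = n²
= 265²
= 70225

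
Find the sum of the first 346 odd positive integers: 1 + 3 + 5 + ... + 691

Sum of first n odd numbers = n²
= 346²
= 119716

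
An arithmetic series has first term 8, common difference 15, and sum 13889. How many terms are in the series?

Using S = n/2 × [2a + (n-1)d]
13889 = n/2 × [2(8) + (n-1)(15)]
13889 = n/2 × [16 + 15n - 15]
27778 = n × [1 + 15n]
15n² + (1)n - 27778 = 0
Discriminant: Δ = (1)² - 4(15)(-27778) = 1 + 1666680 = 1666681
√Δ = 1291
n = [-(1) + √Δ] / (2·15) = (-1 + 1291) / 30 = 1290 / 30 = 43
(The negative root is discarded since n must be a positive integer.)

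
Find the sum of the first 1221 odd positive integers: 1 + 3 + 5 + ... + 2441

Sum of first n odd numbers = n²
= 1221²
= 1490841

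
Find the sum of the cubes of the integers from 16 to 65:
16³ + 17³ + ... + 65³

Use ∑_{k=1}^{n} k³ = [n(n+1)/2]², then subtract the first 15 terms.
∑_{k=1}^{65} k³ = [65×66/2]² = 2145² = 4601025
∑_{k=1}^{15} k³ = [15×16/2]² = 120² = 14400
∑_{k=16}^{65} k³ = 4601025 - 14400 = 4586625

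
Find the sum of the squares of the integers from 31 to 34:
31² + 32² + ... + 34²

Use ∑_{k=1}^{n} k² = n(n+1)(2n+1)/6, then subtract the first 30 terms.
∑_{k=1}^{34} k² = 34×35×69/6 = 13685
∑_{k=1}^{30} k² = 30×31×61/6 = 9455
∑_{k=31}^{34} k² = 13685 - 9455 = 4230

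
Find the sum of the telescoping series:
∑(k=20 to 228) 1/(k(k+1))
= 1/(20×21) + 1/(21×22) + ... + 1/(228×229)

Partial fractions: 1/(k(k+1)) = 1/k - 1/(k+1)
The series telescopes:
= (1/20 - 1/21) + (1/21 - 1/22) + ... + (1/228 - 1/229)
= 1/20 - 1/229
= 209/4580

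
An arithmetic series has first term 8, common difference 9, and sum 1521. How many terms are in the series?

Using S = n/2 × [2a + (n-1)d]
1521 = n/2 × [2(8) + (n-1)(9)]
1521 = n/2 × [16 + 9n - 9]
3042 = n × [7 + 9n]
9n² + (7)n - 3042 = 0
Discriminant: Δ = (7)² - 4(9)(-3042) = 49 + 109512 = 109561
√Δ = 331
n = [-(7) + √Δ] / (2·9) = (-7 + 331) / 18 = 324 / 18 = 18
(The negative root is discarded since n must be a positive integer.)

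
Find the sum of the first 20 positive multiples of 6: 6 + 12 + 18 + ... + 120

Factor out 6: = 6(1 + 2 + ... + 20) = 6 × n(n+1)/2
= 6 × 20×21/2
= 6 × 210
= 1260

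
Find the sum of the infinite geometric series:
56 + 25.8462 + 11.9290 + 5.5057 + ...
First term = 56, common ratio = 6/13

For |r| < 1, S = a / (1 - r)
S = 56 / (1 - (6/13))
S = 56 / (7/13)
S = 104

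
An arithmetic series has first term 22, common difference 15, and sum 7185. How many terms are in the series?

Using S = n/2 × [2a + (n-1)d]
7185 = n/2 × [2(22) + (n-1)(15)]
7185 = n/2 × [44 + 15n - 15]
14370 = n × [29 + 15n]
15n² + (29)n - 14370 = 0
Discriminant: Δ = (29)² - 4(15)(-14370) = 841 + 862200 = 863041
√Δ = 929
n = [-(29) + √Δ] / (2·15) = (-29 + 929) / 30 = 900 / 30 = 30
(The negative root is discarded since n must be a positive integer.)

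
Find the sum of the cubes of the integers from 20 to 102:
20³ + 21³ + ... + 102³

Use ∑_{k=1}^{n} k³ = [n(n+1)/2]², then subtract the first 19 terms.
∑_{k=1}^{102} k³ = [102×103/2]² = 5253² = 27594009
∑_{k=1}^{19} k³ = [19×20/2]² = 190² = 36100
∑_{k=20}^{102} k³ = 27594009 - 36100 = 27557909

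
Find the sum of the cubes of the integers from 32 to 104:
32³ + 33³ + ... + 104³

Use ∑_{k=1}^{n} k³ = [n(n+1)/2]², then subtract the first 31 terms.
∑_{k=1}^{104} k³ = [104×105/2]² = 5460² = 29811600
∑_{k=1}^{31} k³ = [31×32/2]² = 496² = 246016
∑_{k=32}^{104} k³ = 29811600 - 246016 = 29565584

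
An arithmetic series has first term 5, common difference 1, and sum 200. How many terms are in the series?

Using S = n/2 × [2a + (n-1)d]
200 = n/2 × [2(5) + (n-1)(1)]
200 = n/2 × [10 + 1n - 1]
400 = n × [9 + 1n]
1n² + (9)n - 400 = 0
Discriminant: Δ = (9)² - 4(1)(-400) = 81 + 1600 = 1681
√Δ = 41
n = [-(9) + √Δ] / (2·1) = (-9 + 41) / 2 = 32 / 2 = 16
(The negative root is discarded since n must be a positive integer.)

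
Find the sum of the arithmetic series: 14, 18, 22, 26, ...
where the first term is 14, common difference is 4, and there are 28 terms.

Sₙ = n/2 × (first + last)
Last term = a + (n-1)d = 14 + (28-1)×4 = 122
S_28 = 28/2 × (14 + 122)
S_28 = 28/2 × 136 = 1904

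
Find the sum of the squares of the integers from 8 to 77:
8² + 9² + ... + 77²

Use ∑_{k=1}^{n} k² = n(n+1)(2n+1)/6, then subtract the first 7 terms.
∑_{k=1}^{77} k² = 77×78×155/6 = 155155
∑_{k=1}^{7} k² = 7×8×15/6 = 140
∑_{k=8}^{77} k² = 155155 - 140 = 155015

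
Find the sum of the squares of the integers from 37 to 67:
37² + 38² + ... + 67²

Use ∑_{k=1}^{n} k² = n(n+1)(2n+1)/6, then subtract the first 36 terms.
∑_{k=1}^{67} k² = 67×68×135/6 = 102510
∑_{k=1}^{36} k² = 36×37×73/6 = 16206
∑_{k=37}^{67} k² = 102510 - 16206 = 86304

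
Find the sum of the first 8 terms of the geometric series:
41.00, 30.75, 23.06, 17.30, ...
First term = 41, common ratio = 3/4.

Sₙ = a(1 - rⁿ) / (1 - r)
S_8 = 41(1 - (3/4)^8) / (1 - (3/4))
S_8 = 41(1 - (6561/65536)) / (1/4)
S_8 = 2417975/16384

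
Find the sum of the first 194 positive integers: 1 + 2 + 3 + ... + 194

Formula: ∑k = n(n+1)/2
= 194×195/2
= 37830/2
= 18915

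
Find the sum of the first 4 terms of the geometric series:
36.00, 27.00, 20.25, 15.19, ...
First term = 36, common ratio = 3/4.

Sₙ = a(1 - rⁿ) / (1 - r)
S_4 = 36(1 - (3/4)^4) / (1 - (3/4))
S_4 = 36(1 - (81/256)) / (1/4)
S_4 = 1575/16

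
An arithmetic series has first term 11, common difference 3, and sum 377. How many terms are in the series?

Using S = n/2 × [2a + (n-1)d]
377 = n/2 × [2(11) + (n-1)(3)]
377 = n/2 × [22 + 3n - 3]
754 = n × [19 + 3n]
3n² + (19)n - 754 = 0
Discriminant: Δ = (19)² - 4(3)(-754) = 361 + 9048 = 9409
√Δ = 97
n = [-(19) + √Δ] / (2·3) = (-19 + 97) / 6 = 78 / 6 = 13
(The negative root is discarded since n must be a positive integer.)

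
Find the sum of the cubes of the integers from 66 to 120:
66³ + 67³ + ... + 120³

Use ∑_{k=1}^{n} k³ = [n(n+1)/2]², then subtract the first 65 terms.
∑_{k=1}^{120} k³ = [120×121/2]² = 7260² = 52707600
∑_{k=1}^{65} k³ = [65×66/2]² = 2145² = 4601025
∑_{k=66}^{120} k³ = 52707600 - 4601025 = 48106575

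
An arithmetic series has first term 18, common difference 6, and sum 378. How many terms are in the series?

Using S = n/2 × [2a + (n-1)d]
378 = n/2 × [2(18) + (n-1)(6)]
378 = n/2 × [36 + 6n - 6]
756 = n × [30 + 6n]
6n² + (30)n - 756 = 0
Discriminant: Δ = (30)² - 4(6)(-756) = 900 + 18144 = 19044
√Δ = 138
n = [-(30) + √Δ] / (2·6) = (-30 + 138) / 12 = 108 / 12 = 9
(The negative root is discarded since n must be a positive integer.)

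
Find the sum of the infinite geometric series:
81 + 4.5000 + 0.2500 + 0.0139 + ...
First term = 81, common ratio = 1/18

For |r| < 1, S = a / (1 - r)
S = 81 / (1 - (1/18))
S = 81 / (17/18)
S = 1458/17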